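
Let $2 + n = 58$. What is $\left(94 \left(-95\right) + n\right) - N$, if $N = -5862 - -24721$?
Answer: $-27733$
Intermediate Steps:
$n = 56$ ($n = -2 + 58 = 56$)
$N = 18859$ ($N = -5862 + 24721 = 18859$)
$\left(94 \left(-95\right) + n\right) - N = \left(94 \left(-95\right) + 56\right) - 18859 = \left(-8930 + 56\right) - 18859 = -8874 - 18859 = -27733$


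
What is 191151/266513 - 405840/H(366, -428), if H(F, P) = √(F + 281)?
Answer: 191151/266513 - 405840*√647/647 ≈ -15955.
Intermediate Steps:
H(F, P) = √(281 + F)
191151/266513 - 405840/H(366, -428) = 191151/266513 - 405840/√(281 + 366) = 191151*(1/266513) - 405840*√647/647 = 191151/266513 - 405840*√647/647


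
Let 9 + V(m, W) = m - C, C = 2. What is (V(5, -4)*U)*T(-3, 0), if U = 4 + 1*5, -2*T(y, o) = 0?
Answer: 0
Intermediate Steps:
T(y, o) = 0 (T(y, o) = -½*0 = 0)
V(m, W) = -11 + m (V(m, W) = -9 + (m - 1*2) = -9 + (m - 2) = -9 + (-2 + m) = -11 + m)
U = 9 (U = 4 + 5 = 9)
(V(5, -4)*U)*T(-3, 0) = ((-11 + 5)*9)*0 = -6*9*0 = -54*0 = 0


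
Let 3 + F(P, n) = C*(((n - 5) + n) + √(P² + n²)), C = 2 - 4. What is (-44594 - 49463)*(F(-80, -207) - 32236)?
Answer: 2953483857 + 188114*√49249 ≈ 2.9952e+9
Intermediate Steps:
C = -2
F(P, n) = 7 - 4*n - 2*√(P² + n²) (F(P, n) = -3 - 2*(((n - 5) + n) + √(P² + n²)) = -3 - 2*(((-5 + n) + n) + √(P² + n²)) = -3 - 2*((-5 + 2*n) + √(P² + n²)) = -3 - 2*(-5 + √(P² + n²) + 2*n) = -3 + (10 - 4*n - 2*√(P² + n²)) = 7 - 4*n - 2*√(P² + n²))
(-44594 - 49463)*(F(-80, -207) - 32236) = (-44594 - 49463)*((7 - 4*(-207) - 2*√((-80)² + (-207)²)) - 32236) = -94057*((7 + 828 - 2*√(6400 + 42849)) - 32236) = -94057*((7 + 828 - 2*√49249) - 32236) = -94057*((835 - 2*√49249) - 32236) = -94057*(-31401 - 2*√49249) = 2953483857 + 188114*√49249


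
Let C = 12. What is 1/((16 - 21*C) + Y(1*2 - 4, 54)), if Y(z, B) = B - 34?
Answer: -1/216 ≈ -0.0046296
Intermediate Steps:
Y(z, B) = -34 + B
1/((16 - 21*C) + Y(1*2 - 4, 54)) = 1/((16 - 21*12) + (-34 + 54)) = 1/((16 - 252) + 20) = 1/(-236 + 20) = 1/(-216) = -1/216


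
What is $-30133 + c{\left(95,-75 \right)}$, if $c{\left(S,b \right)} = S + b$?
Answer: $-30113$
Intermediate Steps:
$-30133 + c{\left(95,-75 \right)} = -30133 + \left(95 - 75\right) = -30133 + 20 = -30113$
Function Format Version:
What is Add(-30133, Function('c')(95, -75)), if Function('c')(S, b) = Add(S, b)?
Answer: -30113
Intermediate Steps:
Add(-30133, Function('c')(95, -75)) = Add(-30133, Add(95, -75)) = Add(-30133, 20) = -30113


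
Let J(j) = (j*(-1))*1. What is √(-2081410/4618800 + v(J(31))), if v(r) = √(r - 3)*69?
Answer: √(-2670449030 + 408888507600*I*√34)/76980 ≈ 14.175 + 14.191*I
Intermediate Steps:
J(j) = -j (J(j) = -j*1 = -j)
v(r) = 69*√(-3 + r) (v(r) = √(-3 + r)*69 = 69*√(-3 + r))
√(-2081410/4618800 + v(J(31))) = √(-2081410/4618800 + 69*√(-3 - 1*31)) = √(-2081410*1/4618800 + 69*√(-3 - 31)) = √(-208141/461880 + 69*√(-34)) = √(-208141/461880 + 69*(I*√34)) = √(-208141/461880 + 69*I*√34)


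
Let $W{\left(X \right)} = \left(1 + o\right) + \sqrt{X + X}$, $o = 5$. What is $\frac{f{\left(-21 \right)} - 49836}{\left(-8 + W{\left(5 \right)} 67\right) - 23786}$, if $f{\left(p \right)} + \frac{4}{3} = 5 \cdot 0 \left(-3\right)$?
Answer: $\frac{1748692352}{820711161} + \frac{5008652 \sqrt{10}}{820711161} \approx 2.15$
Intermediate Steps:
$W{\left(X \right)} = 6 + \sqrt{2} \sqrt{X}$ ($W{\left(X \right)} = \left(1 + 5\right) + \sqrt{X + X} = 6 + \sqrt{2 X} = 6 + \sqrt{2} \sqrt{X}$)
$f{\left(p \right)} = - \frac{4}{3}$ ($f{\left(p \right)} = - \frac{4}{3} + 5 \cdot 0 \left(-3\right) = - \frac{4}{3} + 0 \left(-3\right) = - \frac{4}{3} + 0 = - \frac{4}{3}$)
$\frac{f{\left(-21 \right)} - 49836}{\left(-8 + W{\left(5 \right)} 67\right) - 23786} = \frac{- \frac{4}{3} - 49836}{\left(-8 + \left(6 + \sqrt{2} \sqrt{5}\right) 67\right) - 23786} = - \frac{149512}{3 \left(\left(-8 + \left(6 + \sqrt{10}\right) 67\right) - 23786\right)} = - \frac{149512}{3 \left(\left(-8 + \left(402 + 67 \sqrt{10}\right)\right) - 23786\right)} = - \frac{149512}{3 \left(\left(394 + 67 \sqrt{10}\right) - 23786\right)} = - \frac{149512}{3 \left(-23392 + 67 \sqrt{10}\right)}$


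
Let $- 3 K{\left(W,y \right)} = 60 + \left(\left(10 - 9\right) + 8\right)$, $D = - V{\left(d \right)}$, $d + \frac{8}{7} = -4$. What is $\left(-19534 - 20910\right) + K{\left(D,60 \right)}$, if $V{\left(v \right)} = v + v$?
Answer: $-40467$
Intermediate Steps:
$d = - \frac{36}{7}$ ($d = - \frac{8}{7} - 4 = - \frac{36}{7} \approx -5.1429$)
$V{\left(v \right)} = 2 v$
$D = \frac{72}{7}$ ($D = - \frac{2 \left(-36\right)}{7} = \left(-1\right) \left(- \frac{72}{7}\right) = \frac{72}{7} \approx 10.286$)
$K{\left(W,y \right)} = -23$ ($K{\left(W,y \right)} = - \frac{60 + \left(\left(10 - 9\right) + 8\right)}{3} = - \frac{60 + \left(1 + 8\right)}{3} = - \frac{60 + 9}{3} = \left(- \frac{1}{3}\right) 69 = -23$)
$\left(-19534 - 20910\right) + K{\left(D,60 \right)} = \left(-19534 - 20910\right) - 23 = -40444 - 23 = -40467$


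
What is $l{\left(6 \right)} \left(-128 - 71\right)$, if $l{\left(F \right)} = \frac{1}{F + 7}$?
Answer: $- \frac{199}{13} \approx -15.308$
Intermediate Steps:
$l{\left(F \right)} = \frac{1}{7 + F}$
$l{\left(6 \right)} \left(-128 - 71\right) = \frac{-128 - 71}{7 + 6} = \frac{1}{13} \left(-199\right) = - \frac{199}{13}$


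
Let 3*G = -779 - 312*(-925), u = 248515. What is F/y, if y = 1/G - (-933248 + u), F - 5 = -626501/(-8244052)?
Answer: 1094943327071/147703835775830672 ≈ 7.4131e-6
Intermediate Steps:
F = 41846761/8244052 (F = 5 - 626501/(-8244052) = 5 - 626501*(-1/8244052) = 5 + 626501/8244052 = 41846761/8244052 ≈ 5.0760)
G = 287821/3 (G = (-779 - 312*(-925))/3 = (-779 + 288600)/3 = (⅓)*287821 = 287821/3 ≈ 95940.)
y = 197080536796/287821 (y = 1/(287821/3) - (-933248 + 248515) = 3/287821 - 1*(-684733) = 3/287821 + 684733 = 197080536796/287821 ≈ 6.8473e+5)
F/y = 41846761/(8244052*(197080536796/287821)) = (41846761/8244052)*(287821/197080536796) = 1094943327071/147703835775830672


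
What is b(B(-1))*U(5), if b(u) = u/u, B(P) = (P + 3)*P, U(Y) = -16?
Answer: -16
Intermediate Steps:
B(P) = P*(3 + P) (B(P) = (3 + P)*P = P*(3 + P))
b(u) = 1
b(B(-1))*U(5) = 1*(-16) = -16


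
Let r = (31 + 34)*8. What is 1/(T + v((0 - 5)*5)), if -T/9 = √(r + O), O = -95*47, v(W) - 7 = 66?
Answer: 73/324874 + 9*I*√3945/324874 ≈ 0.0002247 + 0.00174*I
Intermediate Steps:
v(W) = 73 (v(W) = 7 + 66 = 73)
O = -4465
r = 520 (r = 65*8 = 520)
T = -9*I*√3945 (T = -9*√(520 - 4465) = -9*I*√3945 ≈ -565.28*I)
1/(T + v((0 - 5)*5)) = 1/(-9*I*√3945 + 73) = 1/(73 - 9*I*√3945)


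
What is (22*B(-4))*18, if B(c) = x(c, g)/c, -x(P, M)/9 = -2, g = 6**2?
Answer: -1782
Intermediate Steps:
g = 36
x(P, M) = 18 (x(P, M) = -9*(-2) = 18)
B(c) = 18/c
(22*B(-4))*18 = (22*(18/(-4)))*18 = (22*(18*(-1/4)))*18 = (22*(-9/2))*18 = -99*18 = -1782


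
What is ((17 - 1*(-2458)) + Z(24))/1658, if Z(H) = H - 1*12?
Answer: 3/2 ≈ 1.5000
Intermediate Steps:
Z(H) = -12 + H (Z(H) = H - 12 = -12 + H)
((17 - 1*(-2458)) + Z(24))/1658 = ((17 - 1*(-2458)) + (-12 + 24))/1658 = ((17 + 2458) + 12)*(1/1658) = (2475 + 12)*(1/1658) = 2487*(1/1658) = 3/2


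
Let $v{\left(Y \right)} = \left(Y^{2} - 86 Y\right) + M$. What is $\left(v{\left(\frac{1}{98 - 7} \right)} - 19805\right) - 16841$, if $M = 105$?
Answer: $- \frac{302603846}{8281} \approx -36542.0$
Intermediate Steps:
$v{\left(Y \right)} = 105 + Y^{2} - 86 Y$ ($v{\left(Y \right)} = \left(Y^{2} - 86 Y\right) + 105 = 105 + Y^{2} - 86 Y$)
$\left(v{\left(\frac{1}{98 - 7} \right)} - 19805\right) - 16841 = \left(\left(105 + \left(\frac{1}{98 - 7}\right)^{2} - \frac{86}{98 - 7}\right) - 19805\right) - 16841 = \left(\left(105 + \left(\frac{1}{91}\right)^{2} - \frac{86}{91}\right) - 19805\right) - 16841 = \left(\left(105 + \frac{1}{8281} - \frac{86}{91}\right) - 19805\right) - 16841 = \left(\frac{861680}{8281} - 19805\right) - 16841 = - \frac{163143525}{8281} - 16841 = - \frac{302603846}{8281}$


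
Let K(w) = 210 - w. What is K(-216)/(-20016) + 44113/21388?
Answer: 36410605/17837592 ≈ 2.0412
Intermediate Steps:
K(-216)/(-20016) + 44113/21388 = (210 - 1*(-216))/(-20016) + 44113/21388 = (210 + 216)*(-1/20016) + 44113*(1/21388) = 426*(-1/20016) + 44113/21388 = -71/3336 + 44113/21388 = 36410605/17837592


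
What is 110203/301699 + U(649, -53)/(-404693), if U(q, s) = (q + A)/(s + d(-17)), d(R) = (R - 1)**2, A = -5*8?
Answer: 12085977971318/33087873293297 ≈ 0.36527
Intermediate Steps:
A = -40
d(R) = (-1 + R)**2
U(q, s) = (-40 + q)/(324 + s) (U(q, s) = (q - 40)/(s + (-1 - 17)**2) = (-40 + q)/(s + (-18)**2) = (-40 + q)/(s + 324) = (-40 + q)/(324 + s))
110203/301699 + U(649, -53)/(-404693) = 110203/301699 + ((-40 + 649)/(324 - 53))/(-404693) = 110203*(1/301699) + (609/271)*(-1/404693) = 110203/301699 + ((1/271)*609)*(-1/404693) = 110203/301699 + (609/271)*(-1/404693) = 110203/301699 - 609/109671803 = 12085977971318/33087873293297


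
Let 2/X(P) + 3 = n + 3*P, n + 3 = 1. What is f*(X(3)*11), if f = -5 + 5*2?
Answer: 55/2 ≈ 27.500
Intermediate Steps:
n = -2 (n = -3 + 1 = -2)
X(P) = 2/(-5 + 3*P) (X(P) = 2/(-3 + (-2 + 3*P)) = 2/(-5 + 3*P))
f = 5 (f = -5 + 10 = 5)
f*(X(3)*11) = 5*((2/(-5 + 3*3))*11) = 5*((2/(-5 + 9))*11) = 5*((2/4)*11) = 5*((2*(1/4))*11) = 5*((1/2)*11) = 5*(11/2) = 55/2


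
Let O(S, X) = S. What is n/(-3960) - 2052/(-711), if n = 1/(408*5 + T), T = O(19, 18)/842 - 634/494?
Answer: 191412691159187/66322821274380 ≈ 2.8861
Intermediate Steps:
T = -262221/207974 (T = 19/842 - 634/494 = 19*(1/842) - 634*1/494 = 19/842 - 317/247 = -262221/207974 ≈ -1.2608)
n = 207974/424004739 (n = 1/(408*5 - 262221/207974) = 1/(2040 - 262221/207974) = 1/(424004739/207974) = 207974/424004739 ≈ 0.00049050)
n/(-3960) - 2052/(-711) = (207974/424004739)/(-3960) - 2052/(-711) = (207974/424004739)*(-1/3960) - 2052*(-1/711) = -103987/839529383220 + 228/79 = 191412691159187/66322821274380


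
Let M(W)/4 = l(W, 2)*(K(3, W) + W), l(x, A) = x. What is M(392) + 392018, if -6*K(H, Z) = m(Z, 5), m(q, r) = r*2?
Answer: 3012182/3 ≈ 1.0041e+6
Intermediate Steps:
m(q, r) = 2*r
K(H, Z) = -5/3
M(W) = 4*W*(-5/3 + W) (M(W) = 4*(W*(-5/3 + W)) = 4*W*(-5/3 + W))
M(392) + 392018 = (4/3)*392*(-5 + 3*392) + 392018 = (4/3)*392*(-5 + 1176) + 392018 = (4/3)*392*1171 + 392018 = 1836128/3 + 392018 = 3012182/3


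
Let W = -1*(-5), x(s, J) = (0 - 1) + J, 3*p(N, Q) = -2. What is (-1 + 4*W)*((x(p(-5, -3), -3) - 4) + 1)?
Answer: -133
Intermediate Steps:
p(N, Q) = -⅔ (p(N, Q) = (⅓)*(-2) = -⅔)
x(s, J) = -1 + J
W = 5
(-1 + 4*W)*((x(p(-5, -3), -3) - 4) + 1) = (-1 + 4*5)*(((-1 - 3) - 4) + 1) = (-1 + 20)*((-4 - 4) + 1) = 19*(-8 + 1) = 19*(-7) = -133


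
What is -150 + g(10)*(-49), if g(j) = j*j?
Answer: -5050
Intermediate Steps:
g(j) = j**2
-150 + g(10)*(-49) = -150 + 10**2*(-49) = -150 + 100*(-49) = -150 - 4900 = -5050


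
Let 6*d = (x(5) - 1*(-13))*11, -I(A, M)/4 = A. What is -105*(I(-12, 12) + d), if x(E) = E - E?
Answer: -15085/2 ≈ -7542.5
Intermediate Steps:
x(E) = 0
I(A, M) = -4*A
d = 143/6 (d = ((0 - 1*(-13))*11)/6 = ((0 + 13)*11)/6 = (13*11)/6 = (1/6)*143 = 143/6 ≈ 23.833)
-105*(I(-12, 12) + d) = -105*(-4*(-12) + 143/6) = -105*(48 + 143/6) = -105*431/6 = -15085/2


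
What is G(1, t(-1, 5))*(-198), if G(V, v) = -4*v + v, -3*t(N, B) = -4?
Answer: 792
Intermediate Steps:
t(N, B) = 4/3 (t(N, B) = -1/3*(-4) = 4/3)
G(V, v) = -3*v
G(1, t(-1, 5))*(-198) = -3*4/3*(-198) = -4*(-198) = 792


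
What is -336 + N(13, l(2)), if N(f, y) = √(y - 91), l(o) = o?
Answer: -336 + I*√89 ≈ -336.0 + 9.434*I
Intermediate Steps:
N(f, y) = √(-91 + y)
-336 + N(13, l(2)) = -336 + √(-91 + 2) = -336 + √(-89) = -336 + I*√89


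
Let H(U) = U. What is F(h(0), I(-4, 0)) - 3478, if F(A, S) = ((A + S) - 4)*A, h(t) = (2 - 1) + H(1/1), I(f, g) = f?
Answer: -3490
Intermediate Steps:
h(t) = 2 (h(t) = (2 - 1) + 1/1 = 1 + 1 = 2)
F(A, S) = A*(-4 + A + S) (F(A, S) = (-4 + A + S)*A = A*(-4 + A + S))
F(h(0), I(-4, 0)) - 3478 = 2*(-4 + 2 - 4) - 3478 = 2*(-6) - 3478 = -12 - 3478 = -3490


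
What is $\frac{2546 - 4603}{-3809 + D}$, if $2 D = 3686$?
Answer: $\frac{2057}{1966} \approx 1.0463$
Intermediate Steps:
$D = 1843$ ($D = \frac{1}{2} \cdot 3686 = 1843$)
$\frac{2546 - 4603}{-3809 + D} = \frac{2546 - 4603}{-3809 + 1843} = - \frac{2057}{-1966} = \left(-2057\right) \left(- \frac{1}{1966}\right) = \frac{2057}{1966}$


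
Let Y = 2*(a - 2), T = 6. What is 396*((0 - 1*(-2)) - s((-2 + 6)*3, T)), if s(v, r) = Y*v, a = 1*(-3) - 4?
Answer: 86328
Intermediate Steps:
a = -7 (a = -3 - 4 = -7)
Y = -18 (Y = 2*(-7 - 2) = 2*(-9) = -18)
s(v, r) = -18*v
396*((0 - 1*(-2)) - s((-2 + 6)*3, T)) = 396*((0 - 1*(-2)) - (-18)*(-2 + 6)*3) = 396*((0 + 2) - (-18)*4*3) = 396*(2 - (-18)*12) = 396*(2 - 1*(-216)) = 396*(2 + 216) = 396*218 = 86328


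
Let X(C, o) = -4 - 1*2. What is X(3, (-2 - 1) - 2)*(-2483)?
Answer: 14898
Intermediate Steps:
X(C, o) = -6 (X(C, o) = -4 - 2 = -6)
X(3, (-2 - 1) - 2)*(-2483) = -6*(-2483) = 14898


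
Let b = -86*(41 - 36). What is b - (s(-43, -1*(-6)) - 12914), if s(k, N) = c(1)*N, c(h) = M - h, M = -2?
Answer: 12502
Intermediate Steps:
c(h) = -2 - h
s(k, N) = -3*N (s(k, N) = (-2 - 1*1)*N = (-2 - 1)*N = -3*N)
b = -430 (b = -86*5 = -430)
b - (s(-43, -1*(-6)) - 12914) = -430 - (-(-3)*(-6) - 12914) = -430 - (-3*6 - 12914) = -430 - (-18 - 12914) = -430 - 1*(-12932) = -430 + 12932 = 12502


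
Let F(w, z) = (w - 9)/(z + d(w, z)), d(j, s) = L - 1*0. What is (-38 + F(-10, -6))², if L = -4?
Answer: 130321/100 ≈ 1303.2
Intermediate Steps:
d(j, s) = -4 (d(j, s) = -4 - 1*0 = -4 + 0 = -4)
F(w, z) = (-9 + w)/(-4 + z) (F(w, z) = (w - 9)/(z - 4) = (-9 + w)/(-4 + z))
(-38 + F(-10, -6))² = (-38 + (-9 - 10)/(-4 - 6))² = (-38 - 19/(-10))² = (-38 - ⅒*(-19))² = (-38 + 19/10)² = (-361/10)² = 130321/100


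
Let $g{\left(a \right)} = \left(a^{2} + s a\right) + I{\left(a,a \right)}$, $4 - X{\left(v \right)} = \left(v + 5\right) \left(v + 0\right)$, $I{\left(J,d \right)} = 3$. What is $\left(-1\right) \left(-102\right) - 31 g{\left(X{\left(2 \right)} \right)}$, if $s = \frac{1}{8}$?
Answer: $- \frac{12209}{4} \approx -3052.3$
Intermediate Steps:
$X{\left(v \right)} = 4 - v \left(5 + v\right)$ ($X{\left(v \right)} = 4 - \left(v + 5\right) \left(v + 0\right) = 4 - \left(5 + v\right) v = 4 - v \left(5 + v\right)$)
$s = \frac{1}{8} \approx 0.125$
$g{\left(a \right)} = 3 + a^{2} + \frac{a}{8}$ ($g{\left(a \right)} = \left(a^{2} + \frac{a}{8}\right) + 3 = 3 + a^{2} + \frac{a}{8}$)
$\left(-1\right) \left(-102\right) - 31 g{\left(X{\left(2 \right)} \right)} = \left(-1\right) \left(-102\right) - 31 \left(3 + \left(4 - 2^{2} - 10\right)^{2} + \frac{4 - 2^{2} - 10}{8}\right) = 102 - 31 \left(3 + \left(4 - 4 - 10\right)^{2} + \frac{4 - 4 - 10}{8}\right) = 102 - 31 \left(3 + \left(-10\right)^{2} + \frac{1}{8} \left(-10\right)\right) = 102 - 31 \left(3 + 100 - \frac{5}{4}\right) = 102 - \frac{12617}{4} = - \frac{12209}{4}$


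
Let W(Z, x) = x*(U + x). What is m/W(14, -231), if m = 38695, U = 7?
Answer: 38695/51744 ≈ 0.74782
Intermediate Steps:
W(Z, x) = x*(7 + x)
m/W(14, -231) = 38695/((-231*(7 - 231))) = 38695/((-231*(-224))) = 38695/51744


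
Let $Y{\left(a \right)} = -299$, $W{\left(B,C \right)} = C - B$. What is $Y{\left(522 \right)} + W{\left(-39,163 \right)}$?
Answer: $-97$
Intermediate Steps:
$Y{\left(522 \right)} + W{\left(-39,163 \right)} = -299 + \left(163 - -39\right) = -299 + \left(163 + 39\right) = -299 + 202 = -97$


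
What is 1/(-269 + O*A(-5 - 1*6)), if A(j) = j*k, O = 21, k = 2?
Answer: -1/731 ≈ -0.0013680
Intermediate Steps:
A(j) = 2*j (A(j) = j*2 = 2*j)
1/(-269 + O*A(-5 - 1*6)) = 1/(-269 + 21*(2*(-5 - 1*6))) = 1/(-269 + 21*(2*(-5 - 6))) = 1/(-269 + 21*(2*(-11))) = 1/(-269 + 21*(-22)) = 1/(-269 - 462) = 1/(-731) = -1/731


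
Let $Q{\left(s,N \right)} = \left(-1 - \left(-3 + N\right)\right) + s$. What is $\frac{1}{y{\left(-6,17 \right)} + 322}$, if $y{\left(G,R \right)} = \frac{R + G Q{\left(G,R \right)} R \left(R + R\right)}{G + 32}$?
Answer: $\frac{26}{81217} \approx 0.00032013$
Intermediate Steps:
$Q{\left(s,N \right)} = 2 + s - N$ ($Q{\left(s,N \right)} = \left(2 - N\right) + s = 2 + s - N$)
$y{\left(G,R \right)} = \frac{R + 2 G R^{2} \left(2 + G - R\right)}{32 + G}$ ($y{\left(G,R \right)} = \frac{R + G \left(2 + G - R\right) R \left(R + R\right)}{G + 32} = \frac{R + G R \left(2 + G - R\right) 2 R}{32 + G} = \frac{R + 2 G R^{2} \left(2 + G - R\right)}{32 + G}$)
$\frac{1}{y{\left(-6,17 \right)} + 322} = \frac{1}{\frac{17 \left(1 + 2 \left(-6\right) 17 \left(2 - 6 - 17\right)\right)}{32 - 6} + 322} = \frac{1}{\frac{17 \left(1 + 2 \left(-6\right) 17 \left(2 - 6 - 17\right)\right)}{26} + 322} = \frac{1}{17 \cdot \frac{1}{26} \left(1 + 2 \left(-6\right) 17 \left(-21\right)\right) + 322} = \frac{1}{17 \cdot \frac{1}{26} \left(1 + 4284\right) + 322} = \frac{1}{17 \cdot \frac{1}{26} \cdot 4285 + 322} = \frac{1}{\frac{72845}{26} + 322} = \frac{1}{\frac{81217}{26}} = \frac{26}{81217}$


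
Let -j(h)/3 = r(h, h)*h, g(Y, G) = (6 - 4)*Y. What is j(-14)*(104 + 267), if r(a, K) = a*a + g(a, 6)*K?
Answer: 9162216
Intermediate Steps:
g(Y, G) = 2*Y
r(a, K) = a² + 2*K*a (r(a, K) = a*a + (2*a)*K = a² + 2*K*a)
j(h) = -9*h³ (j(h) = -3*h*(h + 2*h)*h = -3*h*(3*h)*h = -3*3*h²*h = -9*h³)
j(-14)*(104 + 267) = (-9*(-14)³)*(104 + 267) = -9*(-2744)*371 = 24696*371 = 9162216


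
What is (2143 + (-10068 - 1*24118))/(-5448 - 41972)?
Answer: 32043/47420 ≈ 0.67573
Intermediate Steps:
(2143 + (-10068 - 1*24118))/(-5448 - 41972) = (2143 + (-10068 - 24118))/(-47420) = (2143 - 34186)*(-1/47420) = -32043*(-1/47420) = 32043/47420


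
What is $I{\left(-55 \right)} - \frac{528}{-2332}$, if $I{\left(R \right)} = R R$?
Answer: $\frac{160337}{53} \approx 3025.2$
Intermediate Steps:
$I{\left(R \right)} = R^{2}$
$I{\left(-55 \right)} - \frac{528}{-2332} = \left(-55\right)^{2} - \frac{528}{-2332} = 3025 - 528 \left(- \frac{1}{2332}\right) = 3025 - - \frac{12}{53} = 3025 + \frac{12}{53} = \frac{160337}{53}$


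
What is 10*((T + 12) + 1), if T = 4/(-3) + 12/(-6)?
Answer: 290/3 ≈ 96.667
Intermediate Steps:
T = -10/3 (T = 4*(-1/3) + 12*(-1/6) = -4/3 - 2 = -10/3 ≈ -3.3333)
10*((T + 12) + 1) = 10*((-10/3 + 12) + 1) = 10*(26/3 + 1) = 10*(29/3) = 290/3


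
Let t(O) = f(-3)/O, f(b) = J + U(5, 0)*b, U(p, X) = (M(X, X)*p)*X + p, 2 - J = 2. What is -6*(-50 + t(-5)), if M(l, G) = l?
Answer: 282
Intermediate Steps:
J = 0 (J = 2 - 1*2 = 2 - 2 = 0)
U(p, X) = p + p*X² (U(p, X) = (X*p)*X + p = p*X² + p = p + p*X²)
f(b) = 5*b (f(b) = 0 + (5*(1 + 0²))*b = 0 + (5*(1 + 0))*b = 0 + (5*1)*b = 0 + 5*b = 5*b)
t(O) = -15/O (t(O) = (5*(-3))/O = -15/O)
-6*(-50 + t(-5)) = -6*(-50 - 15/(-5)) = -6*(-50 - 15*(-⅕)) = -6*(-50 + 3) = -6*(-47) = 282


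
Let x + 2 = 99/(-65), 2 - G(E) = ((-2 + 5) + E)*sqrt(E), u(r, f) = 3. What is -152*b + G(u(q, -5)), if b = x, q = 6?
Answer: 34938/65 - 6*sqrt(3) ≈ 527.12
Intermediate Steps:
G(E) = 2 - sqrt(E)*(3 + E) (G(E) = 2 - ((-2 + 5) + E)*sqrt(E) = 2 - (3 + E)*sqrt(E) = 2 - sqrt(E)*(3 + E))
x = -229/65 (x = -2 + 99/(-65) = -2 + 99*(-1/65) = -2 - 99/65 = -229/65 ≈ -3.5231)
b = -229/65 ≈ -3.5231
-152*b + G(u(q, -5)) = -152*(-229/65) + (2 - 3**(3/2) - 3*sqrt(3)) = 34808/65 + (2 - 3*sqrt(3) - 3*sqrt(3)) = 34808/65 + (2 - 6*sqrt(3)) = 34938/65 - 6*sqrt(3)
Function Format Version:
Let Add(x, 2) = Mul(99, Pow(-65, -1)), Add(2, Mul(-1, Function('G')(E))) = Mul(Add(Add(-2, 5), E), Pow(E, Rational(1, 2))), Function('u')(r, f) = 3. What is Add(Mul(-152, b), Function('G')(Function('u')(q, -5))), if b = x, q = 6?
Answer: Add(Rational(34938, 65), Mul(-6, Pow(3, Rational(1, 2)))) ≈ 527.12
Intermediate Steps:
Function('G')(E) = Add(2, Mul(-1, Pow(E, Rational(1, 2)), Add(3, E))) (Function('G')(E) = Add(2, Mul(-1, Mul(Add(Add(-2, 5), E), Pow(E, Rational(1, 2))))) = Add(2, Mul(-1, Mul(Add(3, E), Pow(E, Rational(1, 2))))) = Add(2, Mul(-1, Mul(Pow(E, Rational(1, 2)), Add(3, E)))) = Add(2, Mul(-1, Pow(E, Rational(1, 2)), Add(3, E))))
x = Rational(-229, 65) (x = Add(-2, Mul(99, Pow(-65, -1))) = Add(-2, Mul(99, Rational(-1, 65))) = Add(-2, Rational(-99, 65)) = Rational(-229, 65) ≈ -3.5231)
b = Rational(-229, 65) ≈ -3.5231
Add(Mul(-152, b), Function('G')(Function('u')(q, -5))) = Add(Mul(-152, Rational(-229, 65)), Add(2, Mul(-1, Pow(3, Rational(3, 2))), Mul(-3, Pow(3, Rational(1, 2))))) = Add(Rational(34808, 65), Add(2, Mul(-1, Mul(3, Pow(3, Rational(1, 2)))), Mul(-3, Pow(3, Rational(1, 2))))) = Add(Rational(34808, 65), Add(2, Mul(-3, Pow(3, Rational(1, 2))), Mul(-3, Pow(3, Rational(1, 2))))) = Add(Rational(34808, 65), Add(2, Mul(-6, Pow(3, Rational(1, 2))))) = Add(Rational(34938, 65), Mul(-6, Pow(3, Rational(1, 2))))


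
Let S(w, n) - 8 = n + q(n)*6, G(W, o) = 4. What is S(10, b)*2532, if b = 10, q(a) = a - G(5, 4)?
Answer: 136728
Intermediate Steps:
q(a) = -4 + a (q(a) = a - 1*4 = a - 4 = -4 + a)
S(w, n) = -16 + 7*n (S(w, n) = 8 + (n + (-4 + n)*6) = 8 + (n + (-24 + 6*n)) = 8 + (-24 + 7*n) = -16 + 7*n)
S(10, b)*2532 = (-16 + 7*10)*2532 = (-16 + 70)*2532 = 54*2532 = 136728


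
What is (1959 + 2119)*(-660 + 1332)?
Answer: 2740416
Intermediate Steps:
(1959 + 2119)*(-660 + 1332) = 4078*672 = 2740416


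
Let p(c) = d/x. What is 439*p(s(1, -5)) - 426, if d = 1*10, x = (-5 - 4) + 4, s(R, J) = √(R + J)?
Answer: -1304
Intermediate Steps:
s(R, J) = √(J + R)
x = -5 (x = -9 + 4 = -5)
d = 10
p(c) = -2 (p(c) = 10/(-5) = 10*(-⅕) = -2)
439*p(s(1, -5)) - 426 = 439*(-2) - 426 = -878 - 426 = -1304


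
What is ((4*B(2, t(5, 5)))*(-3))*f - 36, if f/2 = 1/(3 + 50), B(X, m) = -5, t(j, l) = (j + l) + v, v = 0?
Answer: -1788/53 ≈ -33.736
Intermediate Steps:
t(j, l) = j + l (t(j, l) = (j + l) + 0 = j + l)
f = 2/53 (f = 2/(3 + 50) = 2/53 ≈ 0.037736)
((4*B(2, t(5, 5)))*(-3))*f - 36 = ((4*(-5))*(-3))*(2/53) - 36 = -20*(-3)*(2/53) - 36 = 60*(2/53) - 36 = 120/53 - 36 = -1788/53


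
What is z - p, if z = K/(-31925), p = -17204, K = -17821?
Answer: 549255521/31925 ≈ 17205.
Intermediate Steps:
z = 17821/31925 (z = -17821/(-31925) = -17821*(-1/31925) = 17821/31925 ≈ 0.55821)
z - p = 17821/31925 - 1*(-17204) = 17821/31925 + 17204 = 549255521/31925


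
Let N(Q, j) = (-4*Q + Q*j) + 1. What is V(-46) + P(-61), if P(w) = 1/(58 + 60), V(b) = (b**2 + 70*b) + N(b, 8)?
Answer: -151865/118 ≈ -1287.0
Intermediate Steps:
N(Q, j) = 1 - 4*Q + Q*j
V(b) = 1 + b**2 + 74*b (V(b) = (b**2 + 70*b) + (1 - 4*b + b*8) = (b**2 + 70*b) + (1 - 4*b + 8*b) = (b**2 + 70*b) + (1 + 4*b) = 1 + b**2 + 74*b)
P(w) = 1/118
V(-46) + P(-61) = (1 + (-46)**2 + 74*(-46)) + 1/118 = (1 + 2116 - 3404) + 1/118 = -1287 + 1/118 = -151865/118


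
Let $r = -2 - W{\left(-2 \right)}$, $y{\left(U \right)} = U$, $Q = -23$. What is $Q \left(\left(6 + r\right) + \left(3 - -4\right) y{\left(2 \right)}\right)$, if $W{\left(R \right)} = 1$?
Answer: $-391$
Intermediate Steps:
$r = -3$ ($r = -2 - 1 = -3$)
$Q \left(\left(6 + r\right) + \left(3 - -4\right) y{\left(2 \right)}\right) = - 23 \left(\left(6 - 3\right) + \left(3 - -4\right) 2\right) = - 23 \left(3 + \left(3 + 4\right) 2\right) = - 23 \left(3 + 7 \cdot 2\right) = - 23 \left(3 + 14\right) = \left(-23\right) 17 = -391$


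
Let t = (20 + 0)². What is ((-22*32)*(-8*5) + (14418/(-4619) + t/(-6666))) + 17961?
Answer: 709989673373/15395127 ≈ 46118.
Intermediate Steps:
t = 400 (t = 20² = 400)
((-22*32)*(-8*5) + (14418/(-4619) + t/(-6666))) + 17961 = ((-22*32)*(-8*5) + (14418/(-4619) + 400/(-6666))) + 17961 = (-704*(-40) + (14418*(-1/4619) + 400*(-1/6666))) + 17961 = (28160 + (-14418/4619 - 200/3333)) + 17961 = (28160 - 48978994/15395127) + 17961 = 433477797326/15395127 + 17961 = 709989673373/15395127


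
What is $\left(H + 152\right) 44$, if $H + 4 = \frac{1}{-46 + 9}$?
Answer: $\frac{240900}{37} \approx 6510.8$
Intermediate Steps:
$H = - \frac{149}{37}$ ($H = -4 + \frac{1}{-46 + 9} = -4 + \frac{1}{-37} = -4 - \frac{1}{37} = - \frac{149}{37} \approx -4.027$)
$\left(H + 152\right) 44 = \left(- \frac{149}{37} + 152\right) 44 = \frac{5475}{37} \cdot 44 = \frac{240900}{37}$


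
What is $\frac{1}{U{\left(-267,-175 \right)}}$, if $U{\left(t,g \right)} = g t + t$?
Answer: $\frac{1}{46458} \approx 2.1525 \cdot 10^{-5}$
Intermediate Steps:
$U{\left(t,g \right)} = t + g t$
$\frac{1}{U{\left(-267,-175 \right)}} = \frac{1}{\left(-267\right) \left(1 - 175\right)} = \frac{1}{\left(-267\right) \left(-174\right)} = \frac{1}{46458}$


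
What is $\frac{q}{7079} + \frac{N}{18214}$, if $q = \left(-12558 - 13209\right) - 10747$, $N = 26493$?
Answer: $- \frac{477522049}{128936906} \approx -3.7035$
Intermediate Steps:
$q = -36514$ ($q = -25767 - 10747 = -36514$)
$\frac{q}{7079} + \frac{N}{18214} = - \frac{36514}{7079} + \frac{26493}{18214} = - \frac{477522049}{128936906}$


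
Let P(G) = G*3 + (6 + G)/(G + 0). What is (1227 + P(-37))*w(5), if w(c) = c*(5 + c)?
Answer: 2066150/37 ≈ 55842.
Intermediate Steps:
P(G) = 3*G + (6 + G)/G
(1227 + P(-37))*w(5) = (1227 + (1 + 3*(-37) + 6/(-37)))*(5*(5 + 5)) = (1227 + (1 - 111 + 6*(-1/37)))*(5*10) = (1227 + (1 - 111 - 6/37))*50 = (1227 - 4076/37)*50 = (41323/37)*50 = 2066150/37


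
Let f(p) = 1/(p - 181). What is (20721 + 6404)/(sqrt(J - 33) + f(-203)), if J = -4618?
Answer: -10416000/685817857 - 3999744000*I*sqrt(4651)/685817857 ≈ -0.015188 - 397.74*I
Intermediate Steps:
f(p) = 1/(-181 + p)
(20721 + 6404)/(sqrt(J - 33) + f(-203)) = (20721 + 6404)/(sqrt(-4618 - 33) + 1/(-181 - 203)) = 27125/(sqrt(-4651) + 1/(-384)) = 27125/(I*sqrt(4651) - 1/384) = 27125/(-1/384 + I*sqrt(4651))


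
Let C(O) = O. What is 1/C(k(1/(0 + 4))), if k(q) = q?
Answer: 4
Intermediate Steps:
1/C(k(1/(0 + 4))) = 1/(1/(0 + 4)) = 1/(1/4) = 4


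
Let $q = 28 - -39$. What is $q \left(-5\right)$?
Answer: $-335$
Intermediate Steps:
$q = 67$ ($q = 28 + 39 = 67$)
$q \left(-5\right) = 67 \left(-5\right) = -335$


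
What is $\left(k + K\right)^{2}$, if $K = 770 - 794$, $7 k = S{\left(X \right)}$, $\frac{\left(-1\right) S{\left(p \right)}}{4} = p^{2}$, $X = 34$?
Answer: $\frac{22963264}{49} \approx 4.6864 \cdot 10^{5}$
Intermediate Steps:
$S{\left(p \right)} = - 4 p^{2}$
$k = - \frac{4624}{7}$ ($k = \frac{\left(-4\right) 34^{2}}{7} = \frac{\left(-4\right) 1156}{7} = \frac{1}{7} \left(-4624\right) = - \frac{4624}{7} \approx -660.57$)
$K = -24$
$\left(k + K\right)^{2} = \left(- \frac{4624}{7} - 24\right)^{2} = \left(- \frac{4792}{7}\right)^{2} = \frac{22963264}{49}$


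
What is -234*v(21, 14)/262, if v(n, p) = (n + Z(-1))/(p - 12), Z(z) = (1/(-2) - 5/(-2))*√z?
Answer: -2457/262 - 117*I/131 ≈ -9.3779 - 0.89313*I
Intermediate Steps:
Z(z) = 2*√z (Z(z) = (1*(-½) - 5*(-½))*√z = (-½ + 5/2)*√z = 2*√z)
v(n, p) = (n + 2*I)/(-12 + p) (v(n, p) = (n + 2*√(-1))/(p - 12) = (n + 2*I)/(-12 + p))
-234*v(21, 14)/262 = -234*(21 + 2*I)/(-12 + 14)/262 = -234*(21 + 2*I)/2/262 = -234*(21/2 + I)/262 = -234*(21/524 + I/262) = -2457/262 - 117*I/131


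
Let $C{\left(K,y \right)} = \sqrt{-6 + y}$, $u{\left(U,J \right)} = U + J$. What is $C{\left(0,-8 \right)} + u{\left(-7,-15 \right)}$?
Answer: $-22 + i \sqrt{14} \approx -22.0 + 3.7417 i$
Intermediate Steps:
$u{\left(U,J \right)} = J + U$
$C{\left(0,-8 \right)} + u{\left(-7,-15 \right)} = \sqrt{-6 - 8} - 22 = \sqrt{-14} - 22 = i \sqrt{14} - 22 = -22 + i \sqrt{14}$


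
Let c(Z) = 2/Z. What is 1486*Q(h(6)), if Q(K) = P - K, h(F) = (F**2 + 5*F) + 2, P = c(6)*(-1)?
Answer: -304630/3 ≈ -1.0154e+5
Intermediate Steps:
P = -1/3 (P = (2/6)*(-1) = (2*(1/6))*(-1) = (1/3)*(-1) = -1/3 ≈ -0.33333)
h(F) = 2 + F**2 + 5*F
Q(K) = -1/3 - K
1486*Q(h(6)) = 1486*(-1/3 - (2 + 6**2 + 5*6)) = 1486*(-1/3 - (2 + 36 + 30)) = 1486*(-1/3 - 1*68) = 1486*(-1/3 - 68) = 1486*(-205/3) = -304630/3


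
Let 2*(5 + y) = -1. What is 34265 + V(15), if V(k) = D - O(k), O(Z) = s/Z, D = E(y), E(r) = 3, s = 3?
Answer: 171339/5 ≈ 34268.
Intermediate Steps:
y = -11/2 (y = -5 + (½)*(-1) = -5 - ½ = -11/2 ≈ -5.5000)
D = 3
O(Z) = 3/Z
V(k) = 3 - 3/k
34265 + V(15) = 34265 + (3 - 3/15) = 34265 + (3 - 3*1/15) = 34265 + (3 - ⅕) = 34265 + 14/5 = 171339/5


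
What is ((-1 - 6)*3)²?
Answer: 441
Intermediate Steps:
((-1 - 6)*3)² = (-7*3)² = (-21)² = 441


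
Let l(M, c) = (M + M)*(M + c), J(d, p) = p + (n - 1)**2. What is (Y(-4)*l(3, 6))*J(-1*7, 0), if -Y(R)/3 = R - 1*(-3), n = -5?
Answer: 5832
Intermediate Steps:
Y(R) = -9 - 3*R (Y(R) = -3*(R - 1*(-3)) = -3*(R + 3) = -3*(3 + R) = -9 - 3*R)
J(d, p) = 36 + p (J(d, p) = p + (-5 - 1)**2 = p + (-6)**2 = p + 36 = 36 + p)
l(M, c) = 2*M*(M + c) (l(M, c) = (2*M)*(M + c) = 2*M*(M + c))
(Y(-4)*l(3, 6))*J(-1*7, 0) = ((-9 - 3*(-4))*(2*3*(3 + 6)))*(36 + 0) = ((-9 + 12)*(2*3*9))*36 = (3*54)*36 = 162*36 = 5832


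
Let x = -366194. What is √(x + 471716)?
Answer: √105522 ≈ 324.84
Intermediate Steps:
√(x + 471716) = √(-366194 + 471716) = √105522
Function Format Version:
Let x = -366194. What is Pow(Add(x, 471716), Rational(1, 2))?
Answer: Pow(105522, Rational(1, 2)) ≈ 324.84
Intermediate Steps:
Pow(Add(x, 471716), Rational(1, 2)) = Pow(Add(-366194, 471716), Rational(1, 2)) = Pow(105522, Rational(1, 2))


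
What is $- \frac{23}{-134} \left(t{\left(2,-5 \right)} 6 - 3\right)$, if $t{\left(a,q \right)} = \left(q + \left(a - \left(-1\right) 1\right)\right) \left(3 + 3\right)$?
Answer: $- \frac{1725}{134} \approx -12.873$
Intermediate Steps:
$t{\left(a,q \right)} = 6 + 6 a + 6 q$ ($t{\left(a,q \right)} = \left(q + \left(a - -1\right)\right) 6 = \left(q + \left(a + 1\right)\right) 6 = \left(q + \left(1 + a\right)\right) 6 = \left(1 + a + q\right) 6 = 6 + 6 a + 6 q$)
$- \frac{23}{-134} \left(t{\left(2,-5 \right)} 6 - 3\right) = - \frac{23}{-134} \left(\left(6 + 6 \cdot 2 + 6 \left(-5\right)\right) 6 - 3\right) = \left(-23\right) \left(- \frac{1}{134}\right) \left(\left(6 + 12 - 30\right) 6 - 3\right) = \frac{23 \left(\left(-12\right) 6 - 3\right)}{134} = \frac{23 \left(-72 - 3\right)}{134} = \frac{23}{134} \left(-75\right) = - \frac{1725}{134}$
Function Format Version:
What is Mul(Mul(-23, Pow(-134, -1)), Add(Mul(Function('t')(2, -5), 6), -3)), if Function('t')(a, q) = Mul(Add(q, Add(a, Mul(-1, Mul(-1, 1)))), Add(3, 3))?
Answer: Rational(-1725, 134) ≈ -12.873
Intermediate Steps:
Function('t')(a, q) = Add(6, Mul(6, a), Mul(6, q)) (Function('t')(a, q) = Mul(Add(q, Add(a, Mul(-1, -1))), 6) = Mul(Add(q, Add(a, 1)), 6) = Mul(Add(q, Add(1, a)), 6) = Mul(Add(1, a, q), 6) = Add(6, Mul(6, a), Mul(6, q)))
Mul(Mul(-23, Pow(-134, -1)), Add(Mul(Function('t')(2, -5), 6), -3)) = Mul(Mul(-23, Pow(-134, -1)), Add(Mul(Add(6, Mul(6, 2), Mul(6, -5)), 6), -3)) = Mul(Mul(-23, Rational(-1, 134)), Add(Mul(Add(6, 12, -30), 6), -3)) = Mul(Rational(23, 134), Add(Mul(-12, 6), -3)) = Mul(Rational(23, 134), Add(-72, -3)) = Mul(Rational(23, 134), -75) = Rational(-1725, 134)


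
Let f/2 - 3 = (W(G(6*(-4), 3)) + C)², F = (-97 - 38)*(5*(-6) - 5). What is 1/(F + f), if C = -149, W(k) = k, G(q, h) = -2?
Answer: 1/50333 ≈ 1.9868e-5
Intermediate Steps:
F = 4725 (F = -135*(-30 - 5) = -135*(-35) = 4725)
f = 45608 (f = 6 + 2*(-2 - 149)² = 6 + 2*(-151)² = 6 + 2*22801 = 6 + 45602 = 45608)
1/(F + f) = 1/(4725 + 45608) = 1/50333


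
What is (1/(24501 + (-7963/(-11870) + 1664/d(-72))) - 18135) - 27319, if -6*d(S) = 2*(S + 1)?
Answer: -941285439187312/20708528183 ≈ -45454.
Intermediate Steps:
d(S) = -⅓ - S/3 (d(S) = -(S + 1)/3 = -(1 + S)/3 = -(2 + 2*S)/6 = -⅓ - S/3)
(1/(24501 + (-7963/(-11870) + 1664/d(-72))) - 18135) - 27319 = (1/(24501 + (-7963/(-11870) + 1664/(-⅓ - ⅓*(-72)))) - 18135) - 27319 = (1/(24501 + (-7963*(-1/11870) + 1664/(-⅓ + 24))) - 18135) - 27319 = (1/(24501 + (7963/11870 + 1664/(71/3))) - 18135) - 27319 = (1/(24501 + (7963/11870 + 1664*(3/71))) - 18135) - 27319 = (1/(24501 + (7963/11870 + 4992/71)) - 18135) - 27319 = (1/(24501 + 59820413/842770) - 18135) - 27319 = (1/(20708528183/842770) - 18135) - 27319 = (842770/20708528183 - 18135) - 27319 = -375549157755935/20708528183 - 27319 = -941285439187312/20708528183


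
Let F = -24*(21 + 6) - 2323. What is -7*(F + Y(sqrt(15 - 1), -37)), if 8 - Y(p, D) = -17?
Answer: 20622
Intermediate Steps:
Y(p, D) = 25 (Y(p, D) = 8 - 1*(-17) = 8 + 17 = 25)
F = -2971 (F = -24*27 - 2323 = -648 - 2323 = -2971)
-7*(F + Y(sqrt(15 - 1), -37)) = -7*(-2971 + 25) = -7*(-2946) = 20622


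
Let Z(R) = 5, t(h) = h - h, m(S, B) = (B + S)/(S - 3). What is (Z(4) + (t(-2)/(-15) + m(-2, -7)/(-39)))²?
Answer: 103684/4225 ≈ 24.541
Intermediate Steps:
m(S, B) = (B + S)/(-3 + S)
t(h) = 0
(Z(4) + (t(-2)/(-15) + m(-2, -7)/(-39)))² = (5 + (0/(-15) + ((-7 - 2)/(-3 - 2))/(-39)))² = (5 + (0*(-1/15) + (-9/(-5))*(-1/39)))² = (5 + (0 - ⅕*(-9)*(-1/39)))² = (5 + (0 + (9/5)*(-1/39)))² = (5 + (0 - 3/65))² = (5 - 3/65)² = (322/65)² = 103684/4225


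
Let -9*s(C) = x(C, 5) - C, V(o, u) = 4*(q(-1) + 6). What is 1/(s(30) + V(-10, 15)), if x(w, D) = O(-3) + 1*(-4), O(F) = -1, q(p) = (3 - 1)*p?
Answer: 9/179 ≈ 0.050279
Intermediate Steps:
q(p) = 2*p
x(w, D) = -5 (x(w, D) = -1 + 1*(-4) = -1 - 4 = -5)
V(o, u) = 16 (V(o, u) = 4*(2*(-1) + 6) = 4*(-2 + 6) = 4*4 = 16)
s(C) = 5/9 + C/9 (s(C) = -(-5 - C)/9 = 5/9 + C/9)
1/(s(30) + V(-10, 15)) = 1/((5/9 + (⅑)*30) + 16) = 1/((5/9 + 10/3) + 16) = 1/(35/9 + 16) = 1/(179/9) = 9/179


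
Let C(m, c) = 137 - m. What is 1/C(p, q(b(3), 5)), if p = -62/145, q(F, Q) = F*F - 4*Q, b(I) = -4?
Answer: 145/19927 ≈ 0.0072766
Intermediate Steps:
q(F, Q) = F² - 4*Q
p = -62/145 (p = -62*1/145 = -62/145 ≈ -0.42759)
1/C(p, q(b(3), 5)) = 1/(137 - 1*(-62/145)) = 1/(137 + 62/145) = 1/(19927/145) = 145/19927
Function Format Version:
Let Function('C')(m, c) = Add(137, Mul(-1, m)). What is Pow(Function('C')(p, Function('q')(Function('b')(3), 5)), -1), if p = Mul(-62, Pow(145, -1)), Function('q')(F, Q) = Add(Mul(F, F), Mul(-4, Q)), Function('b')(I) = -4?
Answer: Rational(145, 19927) ≈ 0.0072766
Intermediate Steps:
Function('q')(F, Q) = Add(Pow(F, 2), Mul(-4, Q))
p = Rational(-62, 145) (p = Mul(-62, Rational(1, 145)) = Rational(-62, 145) ≈ -0.42759)
Pow(Function('C')(p, Function('q')(Function('b')(3), 5)), -1) = Pow(Add(137, Mul(-1, Rational(-62, 145))), -1) = Pow(Add(137, Rational(62, 145)), -1) = Pow(Rational(19927, 145), -1) = Rational(145, 19927)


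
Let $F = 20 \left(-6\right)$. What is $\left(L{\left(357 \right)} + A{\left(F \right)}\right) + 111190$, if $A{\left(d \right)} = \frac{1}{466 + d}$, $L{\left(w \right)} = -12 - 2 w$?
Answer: $\frac{38220545}{346} \approx 1.1046 \cdot 10^{5}$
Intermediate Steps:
$F = -120$
$\left(L{\left(357 \right)} + A{\left(F \right)}\right) + 111190 = \left(\left(-12 - 714\right) + \frac{1}{466 - 120}\right) + 111190 = \left(\left(-12 - 714\right) + \frac{1}{346}\right) + 111190 = \left(-726 + \frac{1}{346}\right) + 111190 = - \frac{251195}{346} + 111190 = \frac{38220545}{346}$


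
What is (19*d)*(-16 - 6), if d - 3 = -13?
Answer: 4180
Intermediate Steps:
d = -10 (d = 3 - 13 = -10)
(19*d)*(-16 - 6) = (19*(-10))*(-16 - 6) = -190*(-22) = 4180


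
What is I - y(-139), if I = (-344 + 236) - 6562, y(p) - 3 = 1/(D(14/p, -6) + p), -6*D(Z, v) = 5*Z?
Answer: -386553127/57928 ≈ -6673.0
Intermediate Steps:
D(Z, v) = -5*Z/6
y(p) = 3 + 1/(p - 35/(3*p)) (y(p) = 3 + 1/(-35/(3*p) + p) = 3 + 1/(p - 35/(3*p)))
I = -6670 (I = -108 - 6562 = -6670)
I - y(-139) = -6670 - 3*(-35 - 139*(1 + 3*(-139)))/(-35 + 3*(-139)²) = -6670 - 3*(-35 - 139*(1 - 417))/(-35 + 3*19321) = -6670 - 3*(-35 - 139*(-416))/(-35 + 57963) = -6670 - 3*(-35 + 57824)/57928 = -6670 - 3*57789/57928 = -6670 - 1*173367/57928 = -6670 - 173367/57928 = -386553127/57928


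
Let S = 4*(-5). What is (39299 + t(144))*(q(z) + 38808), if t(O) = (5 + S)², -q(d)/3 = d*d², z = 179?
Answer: -678516768516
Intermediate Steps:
S = -20
q(d) = -3*d³ (q(d) = -3*d*d² = -3*d³)
t(O) = 225 (t(O) = (5 - 20)² = (-15)² = 225)
(39299 + t(144))*(q(z) + 38808) = (39299 + 225)*(-3*179³ + 38808) = 39524*(-3*5735339 + 38808) = 39524*(-17206017 + 38808) = 39524*(-17167209) = -678516768516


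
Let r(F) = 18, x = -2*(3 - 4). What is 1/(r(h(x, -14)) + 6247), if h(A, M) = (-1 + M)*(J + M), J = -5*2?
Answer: 1/6265 ≈ 0.00015962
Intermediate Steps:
x = 2 (x = -2*(-1) = 2)
J = -10
h(A, M) = (-1 + M)*(-10 + M)
1/(r(h(x, -14)) + 6247) = 1/(18 + 6247) = 1/6265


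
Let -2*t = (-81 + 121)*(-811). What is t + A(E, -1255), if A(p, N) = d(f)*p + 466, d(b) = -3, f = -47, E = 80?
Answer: 16446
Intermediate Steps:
t = 16220 (t = -(-81 + 121)*(-811)/2 = -20*(-811) = -½*(-32440) = 16220)
A(p, N) = 466 - 3*p (A(p, N) = -3*p + 466 = 466 - 3*p)
t + A(E, -1255) = 16220 + (466 - 3*80) = 16220 + (466 - 240) = 16220 + 226 = 16446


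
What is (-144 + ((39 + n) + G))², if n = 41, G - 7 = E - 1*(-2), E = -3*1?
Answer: 3364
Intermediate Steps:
E = -3
G = 6 (G = 7 + (-3 - 1*(-2)) = 7 + (-3 + 2) = 7 - 1 = 6)
(-144 + ((39 + n) + G))² = (-144 + ((39 + 41) + 6))² = (-144 + (80 + 6))² = (-144 + 86)² = (-58)² = 3364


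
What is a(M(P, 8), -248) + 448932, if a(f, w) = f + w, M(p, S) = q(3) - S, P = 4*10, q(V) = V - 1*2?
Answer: 448677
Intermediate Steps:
q(V) = -2 + V (q(V) = V - 2 = -2 + V)
P = 40
M(p, S) = 1 - S (M(p, S) = (-2 + 3) - S = 1 - S)
a(M(P, 8), -248) + 448932 = ((1 - 1*8) - 248) + 448932 = ((1 - 8) - 248) + 448932 = (-7 - 248) + 448932 = -255 + 448932 = 448677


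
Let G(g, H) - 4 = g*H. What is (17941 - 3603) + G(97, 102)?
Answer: 24236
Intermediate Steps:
G(g, H) = 4 + H*g (G(g, H) = 4 + g*H = 4 + H*g)
(17941 - 3603) + G(97, 102) = (17941 - 3603) + (4 + 102*97) = 14338 + (4 + 9894) = 14338 + 9898 = 24236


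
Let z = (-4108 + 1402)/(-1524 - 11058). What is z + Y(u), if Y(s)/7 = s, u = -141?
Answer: -2069288/2097 ≈ -986.79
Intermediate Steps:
Y(s) = 7*s
z = 451/2097 (z = -2706/(-12582) = -2706*(-1/12582) = 451/2097 ≈ 0.21507)
z + Y(u) = 451/2097 + 7*(-141) = 451/2097 - 987 = -2069288/2097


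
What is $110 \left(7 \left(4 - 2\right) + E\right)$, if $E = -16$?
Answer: $-220$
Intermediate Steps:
$110 \left(7 \left(4 - 2\right) + E\right) = 110 \left(7 \left(4 - 2\right) - 16\right) = 110 \left(7 \cdot 2 - 16\right) = 110 \left(14 - 16\right) = 110 \left(-2\right) = -220$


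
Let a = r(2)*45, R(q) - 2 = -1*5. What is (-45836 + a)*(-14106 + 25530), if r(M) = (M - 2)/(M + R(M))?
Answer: -523630464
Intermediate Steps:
R(q) = -3 (R(q) = 2 - 1*5 = 2 - 5 = -3)
r(M) = (-2 + M)/(-3 + M) (r(M) = (M - 2)/(M - 3) = (-2 + M)/(-3 + M))
a = 0 (a = ((-2 + 2)/(-3 + 2))*45 = (0/(-1))*45 = -1*0*45 = 0*45 = 0)
(-45836 + a)*(-14106 + 25530) = (-45836 + 0)*(-14106 + 25530) = -45836*11424 = -523630464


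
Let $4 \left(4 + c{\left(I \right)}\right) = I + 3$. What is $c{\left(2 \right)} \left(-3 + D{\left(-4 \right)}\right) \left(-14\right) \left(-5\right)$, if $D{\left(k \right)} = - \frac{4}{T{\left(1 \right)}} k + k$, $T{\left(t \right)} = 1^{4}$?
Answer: $- \frac{3465}{2} \approx -1732.5$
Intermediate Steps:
$T{\left(t \right)} = 1$
$D{\left(k \right)} = - 3 k$ ($D{\left(k \right)} = - \frac{4}{1} k + k = \left(-4\right) 1 k + k = - 4 k + k = - 3 k$)
$c{\left(I \right)} = - \frac{13}{4} + \frac{I}{4}$ ($c{\left(I \right)} = -4 + \frac{I + 3}{4} = -4 + \frac{3 + I}{4} = -4 + \left(\frac{3}{4} + \frac{I}{4}\right) = - \frac{13}{4} + \frac{I}{4}$)
$c{\left(2 \right)} \left(-3 + D{\left(-4 \right)}\right) \left(-14\right) \left(-5\right) = \left(- \frac{13}{4} + \frac{1}{4} \cdot 2\right) \left(-3 - -12\right) \left(-14\right) \left(-5\right) = \left(- \frac{13}{4} + \frac{1}{2}\right) \left(-3 + 12\right) \left(-14\right) \left(-5\right) = \left(- \frac{11}{4}\right) 9 \left(-14\right) \left(-5\right) = \left(- \frac{99}{4}\right) \left(-14\right) \left(-5\right) = \frac{693}{2} \left(-5\right) = - \frac{3465}{2}$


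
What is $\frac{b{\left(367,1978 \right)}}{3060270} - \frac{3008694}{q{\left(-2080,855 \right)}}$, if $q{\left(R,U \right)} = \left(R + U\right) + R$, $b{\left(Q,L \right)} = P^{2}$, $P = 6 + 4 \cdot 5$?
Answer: $\frac{920741822156}{1011419235} \approx 910.35$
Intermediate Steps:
$P = 26$ ($P = 6 + 20 = 26$)
$b{\left(Q,L \right)} = 676$ ($b{\left(Q,L \right)} = 26^{2} = 676$)
$q{\left(R,U \right)} = U + 2 R$
$\frac{b{\left(367,1978 \right)}}{3060270} - \frac{3008694}{q{\left(-2080,855 \right)}} = \frac{676}{3060270} - \frac{3008694}{855 + 2 \left(-2080\right)} = 676 \cdot \frac{1}{3060270} - \frac{3008694}{855 - 4160} = \frac{338}{1530135} - \frac{3008694}{-3305} = \frac{338}{1530135} - - \frac{3008694}{3305} = \frac{338}{1530135} + \frac{3008694}{3305} = \frac{920741822156}{1011419235}$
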